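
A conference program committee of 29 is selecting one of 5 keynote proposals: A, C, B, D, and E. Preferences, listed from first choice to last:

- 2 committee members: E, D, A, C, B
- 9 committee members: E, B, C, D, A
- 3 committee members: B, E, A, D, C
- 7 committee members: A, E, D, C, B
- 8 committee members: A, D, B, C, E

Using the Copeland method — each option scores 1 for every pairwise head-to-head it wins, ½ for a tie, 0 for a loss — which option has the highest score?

A

A: beats C, B, D, and E → score 4.
C: loses to A, B, D, and E → score 0.
B: beats C; loses to A, D, and E → score 1.
D: beats C and B; loses to A and E → score 2.
E: beats C, B, and D; loses to A → score 3.
A has the best pairwise record.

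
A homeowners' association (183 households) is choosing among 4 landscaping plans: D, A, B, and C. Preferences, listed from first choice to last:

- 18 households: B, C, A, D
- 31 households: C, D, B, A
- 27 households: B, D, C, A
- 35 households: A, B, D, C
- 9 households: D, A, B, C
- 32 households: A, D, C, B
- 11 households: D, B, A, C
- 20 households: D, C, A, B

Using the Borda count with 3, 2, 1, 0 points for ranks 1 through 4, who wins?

D

D: 18·0 + 31·2 + 27·2 + 35·1 + 9·3 + 32·2 + 11·3 + 20·3 = 335
A: 18·1 + 31·0 + 27·0 + 35·3 + 9·2 + 32·3 + 11·1 + 20·1 = 268
B: 18·3 + 31·1 + 27·3 + 35·2 + 9·1 + 32·0 + 11·2 + 20·0 = 267
C: 18·2 + 31·3 + 27·1 + 35·0 + 9·0 + 32·1 + 11·0 + 20·2 = 228
D has the highest Borda score (335).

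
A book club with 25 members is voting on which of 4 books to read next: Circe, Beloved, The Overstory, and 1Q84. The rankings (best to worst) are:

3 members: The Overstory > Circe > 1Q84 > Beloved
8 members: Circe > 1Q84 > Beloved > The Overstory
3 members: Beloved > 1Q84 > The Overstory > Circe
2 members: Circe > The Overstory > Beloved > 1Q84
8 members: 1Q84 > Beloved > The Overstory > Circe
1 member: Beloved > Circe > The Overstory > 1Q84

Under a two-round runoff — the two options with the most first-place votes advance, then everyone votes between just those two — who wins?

Circe

Round 1 first-place votes: Circe 10, Beloved 4, The Overstory 3, 1Q84 8.
Circe and 1Q84 advance.
Runoff: Circe is preferred to 1Q84 by 14 voters; 1Q84 by 11.
Circe wins the runoff.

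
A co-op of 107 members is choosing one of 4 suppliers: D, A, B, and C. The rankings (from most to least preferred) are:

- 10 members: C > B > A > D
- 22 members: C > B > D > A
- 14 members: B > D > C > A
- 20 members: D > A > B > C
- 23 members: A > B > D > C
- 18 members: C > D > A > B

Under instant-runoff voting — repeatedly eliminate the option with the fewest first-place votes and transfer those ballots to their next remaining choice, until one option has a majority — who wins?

Round 1: D 20, A 23, B 14, C 50. Eliminate B.
Round 2: D 34, A 23, C 50. Eliminate A.
Round 3: D 57, C 50. D has a majority.

D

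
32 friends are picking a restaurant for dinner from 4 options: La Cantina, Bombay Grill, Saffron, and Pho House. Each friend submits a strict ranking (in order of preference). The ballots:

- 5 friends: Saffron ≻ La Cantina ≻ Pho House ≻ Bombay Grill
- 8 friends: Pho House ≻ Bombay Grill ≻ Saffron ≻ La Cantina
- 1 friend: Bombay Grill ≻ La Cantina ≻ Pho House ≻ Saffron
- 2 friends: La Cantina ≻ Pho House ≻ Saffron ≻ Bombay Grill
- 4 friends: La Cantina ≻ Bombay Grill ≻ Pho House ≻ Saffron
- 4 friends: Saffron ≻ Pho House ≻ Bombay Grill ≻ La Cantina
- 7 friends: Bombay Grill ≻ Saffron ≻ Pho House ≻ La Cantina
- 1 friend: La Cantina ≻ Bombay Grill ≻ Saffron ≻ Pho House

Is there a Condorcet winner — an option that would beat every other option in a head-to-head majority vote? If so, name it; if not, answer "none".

none

Checking pairwise contests:
Bombay Grill beats La Cantina 20–12.
Pho House beats Bombay Grill 19–13.
Bombay Grill beats Saffron 21–11.
Saffron beats Pho House 17–15.
Every option loses at least one head-to-head, so there is no Condorcet winner.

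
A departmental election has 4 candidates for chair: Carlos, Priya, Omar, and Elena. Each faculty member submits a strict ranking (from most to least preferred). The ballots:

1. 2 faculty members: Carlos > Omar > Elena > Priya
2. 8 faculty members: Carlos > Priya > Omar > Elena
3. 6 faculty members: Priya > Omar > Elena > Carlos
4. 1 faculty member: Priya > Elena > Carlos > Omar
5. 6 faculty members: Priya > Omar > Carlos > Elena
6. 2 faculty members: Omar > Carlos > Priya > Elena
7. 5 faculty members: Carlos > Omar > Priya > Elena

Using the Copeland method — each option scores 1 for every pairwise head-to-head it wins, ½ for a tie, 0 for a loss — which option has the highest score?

Carlos

Carlos: beats Priya, Omar, and Elena → score 3.
Priya: beats Omar and Elena; loses to Carlos → score 2.
Omar: beats Elena; loses to Carlos and Priya → score 1.
Elena: loses to Carlos, Priya, and Omar → score 0.
Carlos has the best pairwise record.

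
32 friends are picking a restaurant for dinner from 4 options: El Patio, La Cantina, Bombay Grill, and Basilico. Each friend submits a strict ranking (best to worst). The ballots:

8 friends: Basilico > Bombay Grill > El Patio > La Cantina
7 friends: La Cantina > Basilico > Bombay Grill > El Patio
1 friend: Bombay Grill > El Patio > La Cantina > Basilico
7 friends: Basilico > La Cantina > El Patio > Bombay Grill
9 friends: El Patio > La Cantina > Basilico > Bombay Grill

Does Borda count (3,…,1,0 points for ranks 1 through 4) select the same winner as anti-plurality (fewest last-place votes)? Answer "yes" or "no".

Borda — scores: El Patio 44, La Cantina 54, Bombay Grill 26, Basilico 68. Winner: Basilico.
Anti-plurality — last-place votes: El Patio 7, La Cantina 8, Bombay Grill 16, Basilico 1. Winner: Basilico.
The two methods agree.

yes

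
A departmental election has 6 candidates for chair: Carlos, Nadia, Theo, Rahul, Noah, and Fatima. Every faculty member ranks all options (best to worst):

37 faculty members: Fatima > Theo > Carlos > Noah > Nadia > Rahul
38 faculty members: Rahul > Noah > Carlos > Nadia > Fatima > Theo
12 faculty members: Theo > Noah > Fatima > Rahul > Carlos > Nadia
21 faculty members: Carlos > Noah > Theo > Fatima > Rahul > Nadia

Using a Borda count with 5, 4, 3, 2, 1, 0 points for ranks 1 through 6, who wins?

Carlos: 37·3 + 38·3 + 12·1 + 21·5 = 342
Nadia: 37·1 + 38·2 + 12·0 + 21·0 = 113
Theo: 37·4 + 38·0 + 12·5 + 21·3 = 271
Rahul: 37·0 + 38·5 + 12·2 + 21·1 = 235
Noah: 37·2 + 38·4 + 12·4 + 21·4 = 358
Fatima: 37·5 + 38·1 + 12·3 + 21·2 = 301
Noah has the highest Borda score (358).

Noah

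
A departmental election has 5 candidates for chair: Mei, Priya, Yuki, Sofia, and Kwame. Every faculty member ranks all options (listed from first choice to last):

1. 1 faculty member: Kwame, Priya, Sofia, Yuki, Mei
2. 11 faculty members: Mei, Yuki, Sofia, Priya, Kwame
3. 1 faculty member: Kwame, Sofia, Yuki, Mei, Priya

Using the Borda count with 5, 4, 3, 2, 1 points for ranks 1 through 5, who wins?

Mei: 1·1 + 11·5 + 1·2 = 58
Priya: 1·4 + 11·2 + 1·1 = 27
Yuki: 1·2 + 11·4 + 1·3 = 49
Sofia: 1·3 + 11·3 + 1·4 = 40
Kwame: 1·5 + 11·1 + 1·5 = 21
Mei has the highest Borda score (58).

Mei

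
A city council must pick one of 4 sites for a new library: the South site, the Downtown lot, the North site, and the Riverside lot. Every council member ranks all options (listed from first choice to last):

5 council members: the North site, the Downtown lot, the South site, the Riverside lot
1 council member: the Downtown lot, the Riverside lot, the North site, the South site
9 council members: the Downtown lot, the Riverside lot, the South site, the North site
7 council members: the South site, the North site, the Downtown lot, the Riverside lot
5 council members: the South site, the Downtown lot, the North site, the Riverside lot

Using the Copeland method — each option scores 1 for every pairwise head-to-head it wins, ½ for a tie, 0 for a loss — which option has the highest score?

the South site: beats the North site and the Riverside lot; loses to the Downtown lot → score 2.
the Downtown lot: beats the South site, the North site, and the Riverside lot → score 3.
the North site: beats the Riverside lot; loses to the South site and the Downtown lot → score 1.
the Riverside lot: loses to the South site, the Downtown lot, and the North site → score 0.
the Downtown lot has the best pairwise record.

the Downtown lot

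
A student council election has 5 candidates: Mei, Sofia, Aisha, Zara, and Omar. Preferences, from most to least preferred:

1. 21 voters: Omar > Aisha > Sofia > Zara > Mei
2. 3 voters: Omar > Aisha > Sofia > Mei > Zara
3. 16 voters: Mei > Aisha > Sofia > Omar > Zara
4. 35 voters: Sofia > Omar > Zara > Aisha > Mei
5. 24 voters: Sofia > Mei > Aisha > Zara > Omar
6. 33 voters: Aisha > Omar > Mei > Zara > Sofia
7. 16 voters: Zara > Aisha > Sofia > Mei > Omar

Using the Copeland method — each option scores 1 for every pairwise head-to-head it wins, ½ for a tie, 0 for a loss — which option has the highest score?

Mei: beats Zara; loses to Sofia, Aisha, and Omar → score 1.
Sofia: beats Mei, Zara, and Omar; loses to Aisha → score 3.
Aisha: beats Mei, Sofia, Zara, and Omar → score 4.
Zara: loses to Mei, Sofia, Aisha, and Omar → score 0.
Omar: beats Mei and Zara; loses to Sofia and Aisha → score 2.
Aisha has the best pairwise record.

Aisha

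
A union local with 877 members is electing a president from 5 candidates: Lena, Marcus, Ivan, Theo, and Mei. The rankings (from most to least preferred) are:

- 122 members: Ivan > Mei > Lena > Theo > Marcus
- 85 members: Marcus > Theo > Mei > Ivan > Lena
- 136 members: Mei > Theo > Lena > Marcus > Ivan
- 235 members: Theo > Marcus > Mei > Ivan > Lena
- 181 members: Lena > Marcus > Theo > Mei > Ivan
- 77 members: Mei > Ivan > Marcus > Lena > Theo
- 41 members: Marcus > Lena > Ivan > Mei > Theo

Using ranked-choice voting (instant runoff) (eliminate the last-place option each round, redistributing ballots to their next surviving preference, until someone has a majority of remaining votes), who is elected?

Theo

Round 1: Lena 181, Marcus 126, Ivan 122, Theo 235, Mei 213. Eliminate Ivan.
Round 2: Lena 181, Marcus 126, Theo 235, Mei 335. Eliminate Marcus.
Round 3: Lena 222, Theo 320, Mei 335. Eliminate Lena.
Round 4: Theo 501, Mei 376. Theo has a majority.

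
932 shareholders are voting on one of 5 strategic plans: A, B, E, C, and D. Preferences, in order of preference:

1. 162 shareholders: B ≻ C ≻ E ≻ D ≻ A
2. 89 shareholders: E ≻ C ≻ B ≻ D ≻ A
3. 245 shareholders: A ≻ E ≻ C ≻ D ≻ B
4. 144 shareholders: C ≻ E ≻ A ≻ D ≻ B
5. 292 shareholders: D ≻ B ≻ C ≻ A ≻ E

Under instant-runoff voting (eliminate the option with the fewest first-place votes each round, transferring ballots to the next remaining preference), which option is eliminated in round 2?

Round 1: A 245, B 162, E 89, C 144, D 292. Eliminate E.
Round 2: A 245, B 162, C 233, D 292. Eliminate B.

B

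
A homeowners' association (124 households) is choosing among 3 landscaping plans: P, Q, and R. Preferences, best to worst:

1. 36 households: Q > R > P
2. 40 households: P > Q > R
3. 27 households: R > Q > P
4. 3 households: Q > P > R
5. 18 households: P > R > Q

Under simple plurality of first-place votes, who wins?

First-place votes: P 58, Q 39, R 27.
P has the most first-place votes.

P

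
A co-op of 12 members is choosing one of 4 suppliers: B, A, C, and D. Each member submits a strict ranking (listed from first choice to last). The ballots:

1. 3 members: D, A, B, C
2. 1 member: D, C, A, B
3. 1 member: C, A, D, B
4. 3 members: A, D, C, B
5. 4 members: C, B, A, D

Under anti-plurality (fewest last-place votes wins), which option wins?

A

Last-place votes: B 5, A 0, C 3, D 4.
A is ranked last by the fewest voters, so A wins.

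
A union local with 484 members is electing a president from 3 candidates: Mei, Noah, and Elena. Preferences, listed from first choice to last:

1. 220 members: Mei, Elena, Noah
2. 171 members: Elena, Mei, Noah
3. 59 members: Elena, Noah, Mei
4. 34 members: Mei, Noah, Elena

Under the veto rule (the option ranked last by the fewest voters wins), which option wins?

Elena

Last-place votes: Mei 59, Noah 391, Elena 34.
Elena is ranked last by the fewest voters, so Elena wins.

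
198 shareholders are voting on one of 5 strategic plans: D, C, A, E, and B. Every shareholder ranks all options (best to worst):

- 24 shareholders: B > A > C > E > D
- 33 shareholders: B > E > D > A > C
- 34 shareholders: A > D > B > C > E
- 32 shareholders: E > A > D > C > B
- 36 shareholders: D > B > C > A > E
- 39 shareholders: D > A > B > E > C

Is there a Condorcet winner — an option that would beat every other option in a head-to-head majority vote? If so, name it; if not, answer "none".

D

D vs C: 174–24 for D.
D vs A: 108–90 for D.
D vs E: 109–89 for D.
D vs B: 141–57 for D.
D beats every other option head-to-head.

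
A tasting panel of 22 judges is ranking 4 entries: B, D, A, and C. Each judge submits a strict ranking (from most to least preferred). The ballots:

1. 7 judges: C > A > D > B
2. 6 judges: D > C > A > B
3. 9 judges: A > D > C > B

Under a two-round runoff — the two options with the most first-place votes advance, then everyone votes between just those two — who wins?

C

Round 1 first-place votes: B 0, D 6, A 9, C 7.
A and C advance.
Runoff: A is preferred to C by 9 voters; C by 13.
C wins the runoff.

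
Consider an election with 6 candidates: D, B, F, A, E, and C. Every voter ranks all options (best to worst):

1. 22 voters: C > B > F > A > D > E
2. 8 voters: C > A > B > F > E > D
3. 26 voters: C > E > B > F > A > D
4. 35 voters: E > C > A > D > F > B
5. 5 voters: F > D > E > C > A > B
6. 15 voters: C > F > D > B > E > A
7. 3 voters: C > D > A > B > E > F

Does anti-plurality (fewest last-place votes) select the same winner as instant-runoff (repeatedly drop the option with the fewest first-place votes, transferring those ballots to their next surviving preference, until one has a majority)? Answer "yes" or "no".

Anti-plurality — last-place votes: D 34, B 40, F 3, A 15, E 22, C 0. Winner: C.
Instant-runoff — R1 D 0, B 0, F 5, A 0, E 35, C 74 (C winner). Winner: C.
The two methods agree.

yes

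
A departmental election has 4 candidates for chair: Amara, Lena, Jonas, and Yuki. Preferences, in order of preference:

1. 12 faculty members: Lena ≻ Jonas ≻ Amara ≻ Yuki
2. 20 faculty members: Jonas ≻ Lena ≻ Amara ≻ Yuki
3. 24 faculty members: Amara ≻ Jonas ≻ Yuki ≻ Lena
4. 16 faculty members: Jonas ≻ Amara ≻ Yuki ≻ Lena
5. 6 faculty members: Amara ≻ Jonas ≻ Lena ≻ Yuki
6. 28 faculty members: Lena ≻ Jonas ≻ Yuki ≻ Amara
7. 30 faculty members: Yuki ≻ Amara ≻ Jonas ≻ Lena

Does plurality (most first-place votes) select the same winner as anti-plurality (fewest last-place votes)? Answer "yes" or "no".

no

Plurality — first-place votes: Amara 30, Lena 40, Jonas 36, Yuki 30. Winner: Lena.
Anti-plurality — last-place votes: Amara 28, Lena 70, Jonas 0, Yuki 38. Winner: Jonas.
The two methods disagree.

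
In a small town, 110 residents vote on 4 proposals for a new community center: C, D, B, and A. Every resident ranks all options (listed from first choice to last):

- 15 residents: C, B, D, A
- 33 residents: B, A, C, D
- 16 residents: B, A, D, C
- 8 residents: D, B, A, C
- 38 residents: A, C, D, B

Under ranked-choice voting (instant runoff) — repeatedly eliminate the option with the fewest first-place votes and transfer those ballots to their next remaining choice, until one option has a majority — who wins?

B

Round 1: C 15, D 8, B 49, A 38. Eliminate D.
Round 2: C 15, B 57, A 38. B has a majority.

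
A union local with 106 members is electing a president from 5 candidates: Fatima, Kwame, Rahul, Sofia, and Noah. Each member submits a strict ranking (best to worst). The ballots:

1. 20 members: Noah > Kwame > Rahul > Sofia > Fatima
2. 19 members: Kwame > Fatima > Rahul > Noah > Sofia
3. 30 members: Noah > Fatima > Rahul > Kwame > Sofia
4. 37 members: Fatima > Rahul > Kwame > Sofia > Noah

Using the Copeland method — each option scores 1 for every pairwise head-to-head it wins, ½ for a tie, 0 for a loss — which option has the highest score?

Fatima: beats Kwame, Rahul, Sofia, and Noah → score 4.
Kwame: beats Sofia and Noah; loses to Fatima and Rahul → score 2.
Rahul: beats Kwame, Sofia, and Noah; loses to Fatima → score 3.
Sofia: loses to Fatima, Kwame, Rahul, and Noah → score 0.
Noah: beats Sofia; loses to Fatima, Kwame, and Rahul → score 1.
Fatima has the best pairwise record.

Fatima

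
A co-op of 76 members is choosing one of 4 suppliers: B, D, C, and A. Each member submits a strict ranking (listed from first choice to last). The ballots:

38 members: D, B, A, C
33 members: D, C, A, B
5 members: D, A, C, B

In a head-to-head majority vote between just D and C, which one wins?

D

Voters preferring D to C: 76; preferring C to D: 0.
D wins the head-to-head.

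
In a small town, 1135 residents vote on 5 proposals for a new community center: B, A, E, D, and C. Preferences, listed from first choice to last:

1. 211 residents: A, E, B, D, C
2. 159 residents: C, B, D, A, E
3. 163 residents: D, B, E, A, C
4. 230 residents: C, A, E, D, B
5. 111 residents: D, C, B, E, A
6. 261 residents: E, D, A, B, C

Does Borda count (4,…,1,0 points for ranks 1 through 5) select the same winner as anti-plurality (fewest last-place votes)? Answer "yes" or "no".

Borda — scores: B 1871, A 2378, E 2574, D 2638, C 1889. Winner: D.
Anti-plurality — last-place votes: B 230, A 111, E 159, D 0, C 635. Winner: D.
The two methods agree.

yes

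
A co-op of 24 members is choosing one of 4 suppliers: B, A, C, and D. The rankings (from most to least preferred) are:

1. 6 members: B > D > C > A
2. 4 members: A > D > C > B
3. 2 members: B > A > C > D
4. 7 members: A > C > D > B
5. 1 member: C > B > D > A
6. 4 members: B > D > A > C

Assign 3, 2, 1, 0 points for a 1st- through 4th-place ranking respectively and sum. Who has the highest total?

B: 6·3 + 4·0 + 2·3 + 7·0 + 1·2 + 4·3 = 38
A: 6·0 + 4·3 + 2·2 + 7·3 + 1·0 + 4·1 = 41
C: 6·1 + 4·1 + 2·1 + 7·2 + 1·3 + 4·0 = 29
D: 6·2 + 4·2 + 2·0 + 7·1 + 1·1 + 4·2 = 36
A has the highest Borda score (41).

A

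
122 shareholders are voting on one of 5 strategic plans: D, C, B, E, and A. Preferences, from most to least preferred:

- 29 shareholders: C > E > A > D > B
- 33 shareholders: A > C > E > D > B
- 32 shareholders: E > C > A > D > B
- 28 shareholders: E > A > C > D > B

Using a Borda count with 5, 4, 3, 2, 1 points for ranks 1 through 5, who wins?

D: 29·2 + 33·2 + 32·2 + 28·2 = 244
C: 29·5 + 33·4 + 32·4 + 28·3 = 489
B: 29·1 + 33·1 + 32·1 + 28·1 = 122
E: 29·4 + 33·3 + 32·5 + 28·5 = 515
A: 29·3 + 33·5 + 32·3 + 28·4 = 460
E has the highest Borda score (515).

E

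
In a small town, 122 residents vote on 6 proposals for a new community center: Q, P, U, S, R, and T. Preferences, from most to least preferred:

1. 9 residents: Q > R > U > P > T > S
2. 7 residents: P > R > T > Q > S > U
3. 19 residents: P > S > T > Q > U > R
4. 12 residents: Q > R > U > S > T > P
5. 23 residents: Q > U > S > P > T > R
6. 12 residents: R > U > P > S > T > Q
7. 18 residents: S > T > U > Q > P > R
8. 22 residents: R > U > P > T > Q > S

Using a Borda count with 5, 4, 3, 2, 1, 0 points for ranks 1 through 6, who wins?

Q: 9·5 + 7·2 + 19·2 + 12·5 + 23·5 + 12·0 + 18·2 + 22·1 = 330
P: 9·2 + 7·5 + 19·5 + 12·0 + 23·2 + 12·3 + 18·1 + 22·3 = 314
U: 9·3 + 7·0 + 19·1 + 12·3 + 23·4 + 12·4 + 18·3 + 22·4 = 364
S: 9·0 + 7·1 + 19·4 + 12·2 + 23·3 + 12·2 + 18·5 + 22·0 = 290
R: 9·4 + 7·4 + 19·0 + 12·4 + 23·0 + 12·5 + 18·0 + 22·5 = 282
T: 9·1 + 7·3 + 19·3 + 12·1 + 23·1 + 12·1 + 18·4 + 22·2 = 250
U has the highest Borda score (364).

U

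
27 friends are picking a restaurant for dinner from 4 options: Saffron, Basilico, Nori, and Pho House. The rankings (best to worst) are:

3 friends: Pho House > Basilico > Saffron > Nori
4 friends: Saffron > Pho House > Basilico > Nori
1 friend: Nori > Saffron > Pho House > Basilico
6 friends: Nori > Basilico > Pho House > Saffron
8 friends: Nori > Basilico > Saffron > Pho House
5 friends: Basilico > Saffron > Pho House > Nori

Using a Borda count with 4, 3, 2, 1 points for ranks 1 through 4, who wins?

Basilico

Saffron: 3·2 + 4·4 + 1·3 + 6·1 + 8·2 + 5·3 = 62
Basilico: 3·3 + 4·2 + 1·1 + 6·3 + 8·3 + 5·4 = 80
Nori: 3·1 + 4·1 + 1·4 + 6·4 + 8·4 + 5·1 = 72
Pho House: 3·4 + 4·3 + 1·2 + 6·2 + 8·1 + 5·2 = 56
Basilico has the highest Borda score (80).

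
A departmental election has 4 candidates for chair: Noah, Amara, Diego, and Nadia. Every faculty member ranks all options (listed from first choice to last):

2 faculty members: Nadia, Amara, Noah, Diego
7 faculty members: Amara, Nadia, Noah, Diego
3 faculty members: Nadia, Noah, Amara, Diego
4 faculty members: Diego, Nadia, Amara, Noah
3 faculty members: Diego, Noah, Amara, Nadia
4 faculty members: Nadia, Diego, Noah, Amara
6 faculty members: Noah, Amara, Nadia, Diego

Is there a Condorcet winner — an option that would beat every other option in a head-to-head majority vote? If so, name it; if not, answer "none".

Checking pairwise contests:
Nadia beats Noah 20–9.
Noah beats Amara 16–13.
Noah beats Diego 18–11.
Amara beats Nadia 16–13.
Every option loses at least one head-to-head, so there is no Condorcet winner.

none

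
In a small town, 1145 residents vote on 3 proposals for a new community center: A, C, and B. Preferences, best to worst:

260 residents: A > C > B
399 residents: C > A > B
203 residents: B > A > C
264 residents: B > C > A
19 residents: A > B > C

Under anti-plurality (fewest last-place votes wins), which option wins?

C

Last-place votes: A 264, C 222, B 659.
C is ranked last by the fewest voters, so C wins.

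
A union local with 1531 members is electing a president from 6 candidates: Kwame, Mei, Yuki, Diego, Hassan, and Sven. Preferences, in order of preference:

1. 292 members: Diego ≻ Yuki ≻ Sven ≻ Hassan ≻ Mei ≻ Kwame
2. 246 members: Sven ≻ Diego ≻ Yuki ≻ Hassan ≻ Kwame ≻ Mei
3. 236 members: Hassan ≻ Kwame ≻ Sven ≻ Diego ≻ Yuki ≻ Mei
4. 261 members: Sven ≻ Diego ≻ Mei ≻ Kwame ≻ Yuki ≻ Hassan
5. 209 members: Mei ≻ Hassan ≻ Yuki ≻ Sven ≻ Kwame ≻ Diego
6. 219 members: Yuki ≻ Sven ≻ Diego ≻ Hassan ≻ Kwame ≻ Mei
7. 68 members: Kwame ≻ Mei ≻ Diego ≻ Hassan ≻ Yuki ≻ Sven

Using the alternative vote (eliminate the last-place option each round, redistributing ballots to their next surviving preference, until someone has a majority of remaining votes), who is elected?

Sven

Round 1: Kwame 68, Mei 209, Yuki 219, Diego 292, Hassan 236, Sven 507. Eliminate Kwame.
Round 2: Mei 277, Yuki 219, Diego 292, Hassan 236, Sven 507. Eliminate Yuki.
Round 3: Mei 277, Diego 292, Hassan 236, Sven 726. Eliminate Hassan.
Round 4: Mei 277, Diego 292, Sven 962. Sven has a majority.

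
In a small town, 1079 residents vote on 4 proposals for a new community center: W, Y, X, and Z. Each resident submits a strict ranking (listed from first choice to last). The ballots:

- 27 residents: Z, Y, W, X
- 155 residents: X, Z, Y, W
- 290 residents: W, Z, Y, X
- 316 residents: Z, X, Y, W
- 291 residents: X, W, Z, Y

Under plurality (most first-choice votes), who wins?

X

First-place votes: W 290, Y 0, X 446, Z 343.
X has the most first-place votes.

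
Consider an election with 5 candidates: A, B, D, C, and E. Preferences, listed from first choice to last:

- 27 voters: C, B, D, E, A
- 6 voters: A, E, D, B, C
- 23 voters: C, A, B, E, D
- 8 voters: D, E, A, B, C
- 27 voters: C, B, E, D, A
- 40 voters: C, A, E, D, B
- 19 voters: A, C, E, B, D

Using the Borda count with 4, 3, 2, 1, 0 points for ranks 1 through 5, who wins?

C

A: 27·0 + 6·4 + 23·3 + 8·2 + 27·0 + 40·3 + 19·4 = 305
B: 27·3 + 6·1 + 23·2 + 8·1 + 27·3 + 40·0 + 19·1 = 241
D: 27·2 + 6·2 + 23·0 + 8·4 + 27·1 + 40·1 + 19·0 = 165
C: 27·4 + 6·0 + 23·4 + 8·0 + 27·4 + 40·4 + 19·3 = 525
E: 27·1 + 6·3 + 23·1 + 8·3 + 27·2 + 40·2 + 19·2 = 264
C has the highest Borda score (525).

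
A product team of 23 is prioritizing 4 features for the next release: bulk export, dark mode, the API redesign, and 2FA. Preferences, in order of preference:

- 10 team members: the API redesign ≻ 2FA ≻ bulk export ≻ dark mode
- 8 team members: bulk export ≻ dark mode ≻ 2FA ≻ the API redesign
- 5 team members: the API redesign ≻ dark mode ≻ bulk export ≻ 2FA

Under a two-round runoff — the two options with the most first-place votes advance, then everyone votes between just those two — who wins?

the API redesign

Round 1 first-place votes: bulk export 8, dark mode 0, the API redesign 15, 2FA 0.
the API redesign and bulk export advance.
Runoff: the API redesign is preferred to bulk export by 15 voters; bulk export by 8.
the API redesign wins the runoff.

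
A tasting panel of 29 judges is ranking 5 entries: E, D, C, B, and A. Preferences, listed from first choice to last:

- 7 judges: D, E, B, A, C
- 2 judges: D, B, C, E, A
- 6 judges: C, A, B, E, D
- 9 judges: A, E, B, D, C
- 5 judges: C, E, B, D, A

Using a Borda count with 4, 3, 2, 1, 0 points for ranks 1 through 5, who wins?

E

E: 7·3 + 2·1 + 6·1 + 9·3 + 5·3 = 71
D: 7·4 + 2·4 + 6·0 + 9·1 + 5·1 = 50
C: 7·0 + 2·2 + 6·4 + 9·0 + 5·4 = 48
B: 7·2 + 2·3 + 6·2 + 9·2 + 5·2 = 60
A: 7·1 + 2·0 + 6·3 + 9·4 + 5·0 = 61
E has the highest Borda score (71).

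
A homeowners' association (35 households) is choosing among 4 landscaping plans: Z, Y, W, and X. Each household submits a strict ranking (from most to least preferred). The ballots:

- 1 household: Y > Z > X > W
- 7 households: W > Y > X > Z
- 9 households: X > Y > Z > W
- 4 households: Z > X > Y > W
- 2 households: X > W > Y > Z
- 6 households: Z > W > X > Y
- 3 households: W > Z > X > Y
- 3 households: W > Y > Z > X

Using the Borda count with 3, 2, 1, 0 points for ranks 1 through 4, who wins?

X

Z: 1·2 + 7·0 + 9·1 + 4·3 + 2·0 + 6·3 + 3·2 + 3·1 = 50
Y: 1·3 + 7·2 + 9·2 + 4·1 + 2·1 + 6·0 + 3·0 + 3·2 = 47
W: 1·0 + 7·3 + 9·0 + 4·0 + 2·2 + 6·2 + 3·3 + 3·3 = 55
X: 1·1 + 7·1 + 9·3 + 4·2 + 2·3 + 6·1 + 3·1 + 3·0 = 58
X has the highest Borda score (58).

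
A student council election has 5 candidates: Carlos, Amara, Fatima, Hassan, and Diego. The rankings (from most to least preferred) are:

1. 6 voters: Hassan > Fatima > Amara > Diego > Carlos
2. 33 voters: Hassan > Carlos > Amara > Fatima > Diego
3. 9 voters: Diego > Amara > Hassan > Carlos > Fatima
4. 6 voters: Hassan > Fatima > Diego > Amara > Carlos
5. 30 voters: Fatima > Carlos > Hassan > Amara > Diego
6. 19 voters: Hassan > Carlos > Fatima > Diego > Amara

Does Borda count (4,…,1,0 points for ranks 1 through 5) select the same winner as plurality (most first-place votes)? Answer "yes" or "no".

Borda — scores: Carlos 255, Amara 141, Fatima 227, Hassan 334, Diego 73. Winner: Hassan.
Plurality — first-place votes: Carlos 0, Amara 0, Fatima 30, Hassan 64, Diego 9. Winner: Hassan.
The two methods agree.

yes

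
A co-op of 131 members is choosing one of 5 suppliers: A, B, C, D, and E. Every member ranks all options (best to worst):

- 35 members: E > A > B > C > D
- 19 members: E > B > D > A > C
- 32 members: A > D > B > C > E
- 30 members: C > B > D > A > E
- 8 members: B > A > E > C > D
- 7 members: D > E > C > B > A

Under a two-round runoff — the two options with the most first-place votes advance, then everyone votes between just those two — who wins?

A

Round 1 first-place votes: A 32, B 8, C 30, D 7, E 54.
E and A advance.
Runoff: E is preferred to A by 61 voters; A by 70.
A wins the runoff.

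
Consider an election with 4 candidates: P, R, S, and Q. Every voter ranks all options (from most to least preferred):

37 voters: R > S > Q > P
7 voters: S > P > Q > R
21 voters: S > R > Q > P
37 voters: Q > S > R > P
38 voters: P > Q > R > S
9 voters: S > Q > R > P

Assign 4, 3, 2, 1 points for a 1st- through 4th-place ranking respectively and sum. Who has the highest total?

P: 37·1 + 7·3 + 21·1 + 37·1 + 38·4 + 9·1 = 277
R: 37·4 + 7·1 + 21·3 + 37·2 + 38·2 + 9·2 = 386
S: 37·3 + 7·4 + 21·4 + 37·3 + 38·1 + 9·4 = 408
Q: 37·2 + 7·2 + 21·2 + 37·4 + 38·3 + 9·3 = 419
Q has the highest Borda score (419).

Q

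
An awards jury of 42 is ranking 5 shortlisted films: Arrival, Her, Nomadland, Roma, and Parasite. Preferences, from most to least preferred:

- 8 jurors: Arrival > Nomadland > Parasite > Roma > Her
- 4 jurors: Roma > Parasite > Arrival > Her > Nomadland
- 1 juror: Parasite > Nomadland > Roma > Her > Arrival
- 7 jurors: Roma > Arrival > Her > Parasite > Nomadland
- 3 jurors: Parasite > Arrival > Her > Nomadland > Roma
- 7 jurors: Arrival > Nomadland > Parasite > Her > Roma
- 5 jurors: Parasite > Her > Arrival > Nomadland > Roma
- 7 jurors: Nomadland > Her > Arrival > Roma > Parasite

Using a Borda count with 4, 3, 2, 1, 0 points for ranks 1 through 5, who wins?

Arrival: 8·4 + 4·2 + 1·0 + 7·3 + 3·3 + 7·4 + 5·2 + 7·2 = 122
Her: 8·0 + 4·1 + 1·1 + 7·2 + 3·2 + 7·1 + 5·3 + 7·3 = 68
Nomadland: 8·3 + 4·0 + 1·3 + 7·0 + 3·1 + 7·3 + 5·1 + 7·4 = 84
Roma: 8·1 + 4·4 + 1·2 + 7·4 + 3·0 + 7·0 + 5·0 + 7·1 = 61
Parasite: 8·2 + 4·3 + 1·4 + 7·1 + 3·4 + 7·2 + 5·4 + 7·0 = 85
Arrival has the highest Borda score (122).

Arrival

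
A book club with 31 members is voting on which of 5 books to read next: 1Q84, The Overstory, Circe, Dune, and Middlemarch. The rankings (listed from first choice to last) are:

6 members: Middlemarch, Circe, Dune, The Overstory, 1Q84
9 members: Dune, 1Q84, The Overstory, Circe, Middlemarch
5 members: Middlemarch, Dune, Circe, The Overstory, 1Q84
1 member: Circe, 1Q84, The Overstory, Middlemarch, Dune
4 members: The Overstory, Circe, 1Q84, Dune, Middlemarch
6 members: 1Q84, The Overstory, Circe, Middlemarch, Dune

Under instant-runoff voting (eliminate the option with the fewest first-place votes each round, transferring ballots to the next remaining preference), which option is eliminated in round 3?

Dune

Round 1: 1Q84 6, The Overstory 4, Circe 1, Dune 9, Middlemarch 11. Eliminate Circe.
Round 2: 1Q84 7, The Overstory 4, Dune 9, Middlemarch 11. Eliminate The Overstory.
Round 3: 1Q84 11, Dune 9, Middlemarch 11. Eliminate Dune.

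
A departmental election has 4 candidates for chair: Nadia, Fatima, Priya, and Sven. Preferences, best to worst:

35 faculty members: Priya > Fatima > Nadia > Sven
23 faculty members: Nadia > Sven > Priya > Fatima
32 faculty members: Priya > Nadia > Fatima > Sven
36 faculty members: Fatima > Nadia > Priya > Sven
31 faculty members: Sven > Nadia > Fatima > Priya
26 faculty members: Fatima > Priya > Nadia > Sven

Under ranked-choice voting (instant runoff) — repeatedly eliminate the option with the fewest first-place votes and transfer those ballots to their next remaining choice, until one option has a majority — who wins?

Round 1: Nadia 23, Fatima 62, Priya 67, Sven 31. Eliminate Nadia.
Round 2: Fatima 62, Priya 67, Sven 54. Eliminate Sven.
Round 3: Fatima 93, Priya 90. Fatima has a majority.

Fatima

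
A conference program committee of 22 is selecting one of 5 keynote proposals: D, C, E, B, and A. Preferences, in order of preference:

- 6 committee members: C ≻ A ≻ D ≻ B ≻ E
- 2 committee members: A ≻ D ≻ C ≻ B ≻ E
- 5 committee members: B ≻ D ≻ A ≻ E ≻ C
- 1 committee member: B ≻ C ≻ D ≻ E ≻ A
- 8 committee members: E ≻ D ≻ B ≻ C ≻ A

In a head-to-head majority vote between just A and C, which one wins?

Voters preferring A to C: 7; preferring C to A: 15.
C wins the head-to-head.

C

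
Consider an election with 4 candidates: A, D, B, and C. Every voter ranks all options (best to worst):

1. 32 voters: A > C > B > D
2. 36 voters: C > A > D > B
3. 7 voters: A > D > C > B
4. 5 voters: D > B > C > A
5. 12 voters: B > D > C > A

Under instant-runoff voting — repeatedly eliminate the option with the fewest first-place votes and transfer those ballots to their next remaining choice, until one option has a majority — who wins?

C

Round 1: A 39, D 5, B 12, C 36. Eliminate D.
Round 2: A 39, B 17, C 36. Eliminate B.
Round 3: A 39, C 53. C has a majority.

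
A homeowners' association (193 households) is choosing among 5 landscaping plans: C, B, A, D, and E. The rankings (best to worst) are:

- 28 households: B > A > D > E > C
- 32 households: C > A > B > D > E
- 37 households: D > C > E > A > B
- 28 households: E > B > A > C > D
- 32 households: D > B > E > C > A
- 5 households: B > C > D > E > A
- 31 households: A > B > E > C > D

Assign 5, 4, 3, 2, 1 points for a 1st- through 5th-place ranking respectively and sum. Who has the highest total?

C: 28·1 + 32·5 + 37·4 + 28·2 + 32·2 + 5·4 + 31·2 = 538
B: 28·5 + 32·3 + 37·1 + 28·4 + 32·4 + 5·5 + 31·4 = 662
A: 28·4 + 32·4 + 37·2 + 28·3 + 32·1 + 5·1 + 31·5 = 590
D: 28·3 + 32·2 + 37·5 + 28·1 + 32·5 + 5·3 + 31·1 = 567
E: 28·2 + 32·1 + 37·3 + 28·5 + 32·3 + 5·2 + 31·3 = 538
B has the highest Borda score (662).

B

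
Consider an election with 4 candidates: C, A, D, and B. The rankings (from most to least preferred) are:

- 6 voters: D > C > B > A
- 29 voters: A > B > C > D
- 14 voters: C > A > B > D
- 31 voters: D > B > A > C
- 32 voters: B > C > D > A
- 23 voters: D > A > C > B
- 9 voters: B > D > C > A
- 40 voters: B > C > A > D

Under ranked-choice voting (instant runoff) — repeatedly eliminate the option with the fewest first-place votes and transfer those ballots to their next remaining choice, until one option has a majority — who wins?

Round 1: C 14, A 29, D 60, B 81. Eliminate C.
Round 2: A 43, D 60, B 81. Eliminate A.
Round 3: D 60, B 124. B has a majority.

B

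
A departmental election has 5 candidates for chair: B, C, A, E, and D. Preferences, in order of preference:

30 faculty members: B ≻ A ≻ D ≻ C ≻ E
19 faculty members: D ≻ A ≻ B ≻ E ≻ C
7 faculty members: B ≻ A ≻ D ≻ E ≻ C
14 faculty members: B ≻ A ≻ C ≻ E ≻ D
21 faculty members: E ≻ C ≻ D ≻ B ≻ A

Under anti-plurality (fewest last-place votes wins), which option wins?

B

Last-place votes: B 0, C 26, A 21, E 30, D 14.
B is ranked last by the fewest voters, so B wins.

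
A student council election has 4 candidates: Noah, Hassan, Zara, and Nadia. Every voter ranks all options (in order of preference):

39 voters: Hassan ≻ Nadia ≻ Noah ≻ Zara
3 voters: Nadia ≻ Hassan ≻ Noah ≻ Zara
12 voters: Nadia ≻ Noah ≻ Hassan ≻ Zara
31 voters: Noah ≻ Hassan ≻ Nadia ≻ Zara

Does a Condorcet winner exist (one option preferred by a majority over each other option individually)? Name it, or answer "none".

Checking pairwise contests:
Nadia beats Noah 54–31.
Noah beats Hassan 43–42.
Noah beats Zara 85–0.
Hassan beats Nadia 70–15.
Every option loses at least one head-to-head, so there is no Condorcet winner.

none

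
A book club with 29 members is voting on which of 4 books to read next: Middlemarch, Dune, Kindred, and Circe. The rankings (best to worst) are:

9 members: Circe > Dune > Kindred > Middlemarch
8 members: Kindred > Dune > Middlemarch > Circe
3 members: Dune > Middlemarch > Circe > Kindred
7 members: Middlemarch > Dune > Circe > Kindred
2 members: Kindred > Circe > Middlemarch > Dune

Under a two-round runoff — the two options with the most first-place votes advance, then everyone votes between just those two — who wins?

Round 1 first-place votes: Middlemarch 7, Dune 3, Kindred 10, Circe 9.
Kindred and Circe advance.
Runoff: Kindred is preferred to Circe by 10 voters; Circe by 19.
Circe wins the runoff.

Circe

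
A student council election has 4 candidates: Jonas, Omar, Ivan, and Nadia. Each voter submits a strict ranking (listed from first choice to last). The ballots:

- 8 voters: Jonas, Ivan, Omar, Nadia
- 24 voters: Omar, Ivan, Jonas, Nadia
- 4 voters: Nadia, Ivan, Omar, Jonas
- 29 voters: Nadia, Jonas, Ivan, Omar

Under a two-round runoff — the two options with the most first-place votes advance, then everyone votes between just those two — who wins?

Nadia

Round 1 first-place votes: Jonas 8, Omar 24, Ivan 0, Nadia 33.
Nadia and Omar advance.
Runoff: Nadia is preferred to Omar by 33 voters; Omar by 32.
Nadia wins the runoff.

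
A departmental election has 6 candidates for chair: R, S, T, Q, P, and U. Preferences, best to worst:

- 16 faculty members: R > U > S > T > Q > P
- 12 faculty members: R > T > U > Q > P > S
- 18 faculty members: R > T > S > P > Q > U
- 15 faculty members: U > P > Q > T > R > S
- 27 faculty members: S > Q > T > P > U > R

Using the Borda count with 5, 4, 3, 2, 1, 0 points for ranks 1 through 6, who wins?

R: 16·5 + 12·5 + 18·5 + 15·1 + 27·0 = 245
S: 16·3 + 12·0 + 18·3 + 15·0 + 27·5 = 237
T: 16·2 + 12·4 + 18·4 + 15·2 + 27·3 = 263
Q: 16·1 + 12·2 + 18·1 + 15·3 + 27·4 = 211
P: 16·0 + 12·1 + 18·2 + 15·4 + 27·2 = 162
U: 16·4 + 12·3 + 18·0 + 15·5 + 27·1 = 202
T has the highest Borda score (263).

T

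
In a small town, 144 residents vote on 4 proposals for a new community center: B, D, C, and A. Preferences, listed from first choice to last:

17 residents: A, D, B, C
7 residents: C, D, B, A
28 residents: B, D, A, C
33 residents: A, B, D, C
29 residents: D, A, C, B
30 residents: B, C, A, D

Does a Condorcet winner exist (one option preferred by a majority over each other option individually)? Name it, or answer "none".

A

A vs B: 79–65 for A.
A vs D: 80–64 for A.
A vs C: 107–37 for A.
A beats every other option head-to-head.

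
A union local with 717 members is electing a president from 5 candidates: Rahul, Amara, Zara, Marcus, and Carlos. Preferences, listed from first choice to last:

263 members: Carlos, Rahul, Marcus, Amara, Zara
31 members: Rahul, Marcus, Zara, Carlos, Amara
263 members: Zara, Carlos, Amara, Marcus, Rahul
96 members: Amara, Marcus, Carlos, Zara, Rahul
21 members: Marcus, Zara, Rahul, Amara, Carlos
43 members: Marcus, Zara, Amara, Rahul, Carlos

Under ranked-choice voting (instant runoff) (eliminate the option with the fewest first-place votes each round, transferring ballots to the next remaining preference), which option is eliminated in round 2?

Marcus

Round 1: Rahul 31, Amara 96, Zara 263, Marcus 64, Carlos 263. Eliminate Rahul.
Round 2: Amara 96, Zara 263, Marcus 95, Carlos 263. Eliminate Marcus.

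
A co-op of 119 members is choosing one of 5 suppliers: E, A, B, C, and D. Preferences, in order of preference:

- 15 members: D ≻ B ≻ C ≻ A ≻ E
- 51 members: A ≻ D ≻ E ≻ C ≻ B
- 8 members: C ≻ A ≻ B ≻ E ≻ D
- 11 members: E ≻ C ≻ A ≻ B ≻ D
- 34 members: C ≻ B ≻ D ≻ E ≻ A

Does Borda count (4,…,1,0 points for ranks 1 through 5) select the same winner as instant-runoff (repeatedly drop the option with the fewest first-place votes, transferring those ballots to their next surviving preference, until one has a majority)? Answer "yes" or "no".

Borda — scores: E 188, A 265, B 174, C 282, D 281. Winner: C.
Instant-runoff — R1 E 11, A 51, B 0, C 42, D 15 (B out); R2 E 11, A 51, C 42, D 15 (E out); R3 A 51, C 53, D 15 (D out); R4 A 51, C 68 (C winner). Winner: C.
The two methods agree.

yes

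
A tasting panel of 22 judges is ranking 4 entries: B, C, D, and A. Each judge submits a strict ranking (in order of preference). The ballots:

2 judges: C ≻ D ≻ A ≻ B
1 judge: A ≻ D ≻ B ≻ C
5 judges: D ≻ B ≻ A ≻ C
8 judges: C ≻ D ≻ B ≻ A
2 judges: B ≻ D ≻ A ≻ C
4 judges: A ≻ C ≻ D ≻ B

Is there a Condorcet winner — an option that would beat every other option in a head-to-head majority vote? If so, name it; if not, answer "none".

none

Checking pairwise contests:
C beats B 14–8.
A beats C 12–10.
C beats D 14–8.
B beats A 15–7.
Every option loses at least one head-to-head, so there is no Condorcet winner.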